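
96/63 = 32/21 = 1.52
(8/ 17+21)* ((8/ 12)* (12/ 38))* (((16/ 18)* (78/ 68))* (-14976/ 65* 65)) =-69020.70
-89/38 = -2.34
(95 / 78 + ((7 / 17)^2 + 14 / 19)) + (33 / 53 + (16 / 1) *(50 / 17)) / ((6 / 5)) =475094149/11349897 = 41.86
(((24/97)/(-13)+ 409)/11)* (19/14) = 1399825/27742 = 50.46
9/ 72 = 1/8 = 0.12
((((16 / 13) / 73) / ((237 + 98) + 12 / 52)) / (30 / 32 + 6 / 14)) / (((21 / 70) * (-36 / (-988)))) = 2213120/657105777 = 0.00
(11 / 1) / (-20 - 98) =-11/118 = -0.09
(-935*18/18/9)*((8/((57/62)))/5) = -92752/513 = -180.80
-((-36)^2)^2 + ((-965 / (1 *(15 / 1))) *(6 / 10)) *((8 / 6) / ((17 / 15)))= -28554244/17 = -1679661.41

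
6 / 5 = 1.20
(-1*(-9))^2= 81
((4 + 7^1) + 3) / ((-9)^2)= 14/81 = 0.17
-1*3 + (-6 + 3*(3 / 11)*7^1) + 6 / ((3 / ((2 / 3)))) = -64/33 = -1.94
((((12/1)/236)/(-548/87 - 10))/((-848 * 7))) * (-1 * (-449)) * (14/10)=117189/354726880 = 0.00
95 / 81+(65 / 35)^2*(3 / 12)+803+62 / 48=25602487/31752 = 806.33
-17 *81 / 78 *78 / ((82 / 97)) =-133569/82 = -1628.89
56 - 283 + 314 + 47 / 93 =8138/93 = 87.51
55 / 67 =0.82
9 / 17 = 0.53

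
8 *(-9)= -72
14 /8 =7/4 = 1.75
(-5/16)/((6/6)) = -5/16 = -0.31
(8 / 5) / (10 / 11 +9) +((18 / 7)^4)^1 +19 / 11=656517643/14393995 = 45.61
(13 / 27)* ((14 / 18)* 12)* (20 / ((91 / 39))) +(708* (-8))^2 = 866185232/27 = 32080934.52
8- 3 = 5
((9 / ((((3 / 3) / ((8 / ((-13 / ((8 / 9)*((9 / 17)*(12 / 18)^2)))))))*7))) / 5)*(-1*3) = 768/7735 = 0.10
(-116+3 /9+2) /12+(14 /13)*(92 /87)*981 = 15033779/13572 = 1107.71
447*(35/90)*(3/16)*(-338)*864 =-9518418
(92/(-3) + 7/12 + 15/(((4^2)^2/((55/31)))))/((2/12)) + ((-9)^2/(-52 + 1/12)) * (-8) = -413810459/2472064 = -167.39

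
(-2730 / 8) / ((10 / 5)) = -1365/8 = -170.62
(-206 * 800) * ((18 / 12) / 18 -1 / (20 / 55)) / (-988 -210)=-659200/1797 = -366.83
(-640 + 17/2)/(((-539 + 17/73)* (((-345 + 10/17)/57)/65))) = -6791993/538660 = -12.61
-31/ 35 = -0.89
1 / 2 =0.50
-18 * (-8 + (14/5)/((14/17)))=414/5 = 82.80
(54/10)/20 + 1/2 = 77/100 = 0.77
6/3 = 2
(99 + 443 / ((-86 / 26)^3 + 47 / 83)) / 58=562304885/376757676 = 1.49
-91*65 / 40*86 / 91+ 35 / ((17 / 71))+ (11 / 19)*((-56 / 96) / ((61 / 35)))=736817/118218 = 6.23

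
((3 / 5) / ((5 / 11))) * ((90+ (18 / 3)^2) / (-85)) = -4158/2125 = -1.96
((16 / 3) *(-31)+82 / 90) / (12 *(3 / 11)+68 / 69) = -1871947/48480 = -38.61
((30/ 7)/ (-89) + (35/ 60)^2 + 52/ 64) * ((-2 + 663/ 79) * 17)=425378165/3543624 = 120.04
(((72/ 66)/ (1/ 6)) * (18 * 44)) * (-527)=-2731968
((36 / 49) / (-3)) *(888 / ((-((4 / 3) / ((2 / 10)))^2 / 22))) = 131868/1225 = 107.65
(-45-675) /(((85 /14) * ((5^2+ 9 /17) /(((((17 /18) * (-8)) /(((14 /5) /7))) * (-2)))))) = -5440/31 = -175.48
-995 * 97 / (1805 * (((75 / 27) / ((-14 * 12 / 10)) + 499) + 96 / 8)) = -14593068/139414951 = -0.10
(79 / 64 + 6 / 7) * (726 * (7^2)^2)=116664933/32 = 3645779.16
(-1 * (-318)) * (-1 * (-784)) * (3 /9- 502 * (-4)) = 500701600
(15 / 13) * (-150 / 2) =-1125/13 = -86.54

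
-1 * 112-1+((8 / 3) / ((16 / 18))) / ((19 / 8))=-2123/19 = -111.74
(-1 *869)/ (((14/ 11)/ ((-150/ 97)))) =716925/679 = 1055.85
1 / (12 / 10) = 5/6 = 0.83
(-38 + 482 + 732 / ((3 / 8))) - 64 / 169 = 404860/169 = 2395.62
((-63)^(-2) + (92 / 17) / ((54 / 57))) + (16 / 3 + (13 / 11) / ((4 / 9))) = 40687849/2968812 = 13.71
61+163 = 224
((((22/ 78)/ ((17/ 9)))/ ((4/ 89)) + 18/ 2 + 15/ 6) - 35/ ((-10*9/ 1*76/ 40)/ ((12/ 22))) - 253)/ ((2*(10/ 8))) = -131952343/1385670 = -95.23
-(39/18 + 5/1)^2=-1849/36 = -51.36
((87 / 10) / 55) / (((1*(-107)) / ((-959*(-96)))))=-4004784/29425 = -136.10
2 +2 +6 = 10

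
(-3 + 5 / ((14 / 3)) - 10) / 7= -167/98 = -1.70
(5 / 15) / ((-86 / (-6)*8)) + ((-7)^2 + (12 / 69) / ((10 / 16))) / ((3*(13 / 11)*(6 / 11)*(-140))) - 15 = -204915623/13499850 = -15.18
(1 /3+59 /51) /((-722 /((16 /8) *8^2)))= -256/969 = -0.26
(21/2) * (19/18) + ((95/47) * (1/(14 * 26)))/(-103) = 29295169/2643186 = 11.08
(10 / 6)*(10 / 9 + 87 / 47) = 6265/1269 = 4.94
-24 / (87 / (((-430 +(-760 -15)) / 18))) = 4820/261 = 18.47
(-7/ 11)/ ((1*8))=-7/88 = -0.08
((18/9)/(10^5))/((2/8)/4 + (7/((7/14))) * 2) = 1/1403125 = 0.00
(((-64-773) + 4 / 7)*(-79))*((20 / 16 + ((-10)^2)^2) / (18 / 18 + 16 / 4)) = 132172233.75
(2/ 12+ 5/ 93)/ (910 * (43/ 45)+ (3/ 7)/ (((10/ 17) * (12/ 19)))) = 17220/68019797 = 0.00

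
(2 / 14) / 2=1/14 = 0.07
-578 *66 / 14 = -19074/7 = -2724.86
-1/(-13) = 1/13 = 0.08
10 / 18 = 5/9 = 0.56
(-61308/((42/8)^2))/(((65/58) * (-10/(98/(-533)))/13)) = -474.41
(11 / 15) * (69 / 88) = 23/40 = 0.58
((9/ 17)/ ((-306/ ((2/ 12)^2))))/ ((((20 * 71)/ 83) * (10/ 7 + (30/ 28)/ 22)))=-913/480144600 = 0.00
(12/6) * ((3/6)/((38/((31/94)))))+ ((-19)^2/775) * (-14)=-18028863/2768300 = -6.51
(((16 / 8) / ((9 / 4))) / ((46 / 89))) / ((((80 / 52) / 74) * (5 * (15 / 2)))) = 171236/77625 = 2.21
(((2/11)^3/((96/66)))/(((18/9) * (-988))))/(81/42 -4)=7/6933784 = 0.00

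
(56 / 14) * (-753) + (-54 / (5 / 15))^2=23232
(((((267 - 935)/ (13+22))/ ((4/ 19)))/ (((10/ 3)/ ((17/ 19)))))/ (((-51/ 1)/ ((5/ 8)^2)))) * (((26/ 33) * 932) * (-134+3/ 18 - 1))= -409226987/22176 = -18453.60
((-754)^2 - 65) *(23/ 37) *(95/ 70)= 479561.94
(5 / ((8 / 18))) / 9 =5/4 = 1.25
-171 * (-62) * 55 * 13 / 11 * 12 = 8269560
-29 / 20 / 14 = -29/280 = -0.10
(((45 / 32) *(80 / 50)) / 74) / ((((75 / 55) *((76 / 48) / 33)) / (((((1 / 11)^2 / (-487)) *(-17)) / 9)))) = 51/3423610 = 0.00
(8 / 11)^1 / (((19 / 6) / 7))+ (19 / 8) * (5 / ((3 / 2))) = 9.52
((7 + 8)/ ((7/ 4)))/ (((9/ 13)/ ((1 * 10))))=2600/21 = 123.81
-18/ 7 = -2.57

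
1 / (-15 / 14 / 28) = -392/15 = -26.13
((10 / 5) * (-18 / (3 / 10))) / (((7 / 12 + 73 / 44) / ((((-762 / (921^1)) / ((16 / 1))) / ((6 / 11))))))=230505/45436 = 5.07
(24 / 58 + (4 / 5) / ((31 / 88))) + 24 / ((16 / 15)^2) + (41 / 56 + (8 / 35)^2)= 865616197/35240800 = 24.56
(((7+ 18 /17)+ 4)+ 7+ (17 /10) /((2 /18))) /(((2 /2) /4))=11682/85 = 137.44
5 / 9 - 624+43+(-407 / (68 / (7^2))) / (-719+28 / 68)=-85028683/146592 = -580.04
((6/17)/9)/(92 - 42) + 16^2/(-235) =-65233/59925 = -1.09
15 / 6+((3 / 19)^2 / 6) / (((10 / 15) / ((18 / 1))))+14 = 5997/361 = 16.61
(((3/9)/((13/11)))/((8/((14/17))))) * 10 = 385/1326 = 0.29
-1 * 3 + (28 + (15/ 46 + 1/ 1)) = 1211/46 = 26.33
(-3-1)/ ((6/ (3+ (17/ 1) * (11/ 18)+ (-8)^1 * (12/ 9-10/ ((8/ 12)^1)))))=-2209/27 = -81.81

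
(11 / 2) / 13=11/26 = 0.42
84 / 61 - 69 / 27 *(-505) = 709271/549 = 1291.93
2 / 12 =1/6 = 0.17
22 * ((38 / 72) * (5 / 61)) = 1045/1098 = 0.95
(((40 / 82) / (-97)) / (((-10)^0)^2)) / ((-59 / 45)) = 900/234643 = 0.00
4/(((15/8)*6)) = 16/45 = 0.36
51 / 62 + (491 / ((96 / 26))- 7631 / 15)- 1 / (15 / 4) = -558295/1488 = -375.20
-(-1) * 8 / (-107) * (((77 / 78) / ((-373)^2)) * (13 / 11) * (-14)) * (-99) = -12936/14886803 = 0.00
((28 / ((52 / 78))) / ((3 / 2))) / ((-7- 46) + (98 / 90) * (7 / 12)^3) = -2177280/4104473 = -0.53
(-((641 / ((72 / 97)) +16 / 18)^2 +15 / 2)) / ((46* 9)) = -430442329/238464 = -1805.06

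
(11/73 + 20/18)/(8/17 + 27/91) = 1282463/779859 = 1.64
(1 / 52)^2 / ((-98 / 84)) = -3/9464 = 0.00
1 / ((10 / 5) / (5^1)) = 5/2 = 2.50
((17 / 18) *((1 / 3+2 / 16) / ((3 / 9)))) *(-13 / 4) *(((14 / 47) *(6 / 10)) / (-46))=17017/1037760 = 0.02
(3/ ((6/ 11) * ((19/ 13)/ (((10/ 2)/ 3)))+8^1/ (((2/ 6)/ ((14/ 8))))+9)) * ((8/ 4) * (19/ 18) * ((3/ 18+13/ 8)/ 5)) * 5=584155/2650104 = 0.22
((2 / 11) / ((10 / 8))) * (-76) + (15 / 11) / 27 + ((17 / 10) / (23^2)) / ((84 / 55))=-161331073/14663880 = -11.00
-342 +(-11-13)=-366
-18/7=-2.57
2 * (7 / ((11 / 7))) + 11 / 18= 1885/198 = 9.52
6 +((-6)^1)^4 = 1302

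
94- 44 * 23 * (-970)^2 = -952190706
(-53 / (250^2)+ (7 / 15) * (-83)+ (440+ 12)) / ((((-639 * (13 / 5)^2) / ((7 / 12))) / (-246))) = 313223477/22815000 = 13.73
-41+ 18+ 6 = -17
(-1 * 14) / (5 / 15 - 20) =42/59 = 0.71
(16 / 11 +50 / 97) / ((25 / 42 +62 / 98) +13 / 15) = 0.94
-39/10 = -3.90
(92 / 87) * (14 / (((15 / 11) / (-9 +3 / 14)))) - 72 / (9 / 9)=-72812/435 = -167.38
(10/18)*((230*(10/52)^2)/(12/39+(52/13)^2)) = 14375/49608 = 0.29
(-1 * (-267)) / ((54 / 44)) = 1958/9 = 217.56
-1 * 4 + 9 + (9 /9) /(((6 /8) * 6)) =47/9 = 5.22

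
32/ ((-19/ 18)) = -576/19 = -30.32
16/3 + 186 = 574/3 = 191.33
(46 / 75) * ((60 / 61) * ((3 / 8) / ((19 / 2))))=138/5795 = 0.02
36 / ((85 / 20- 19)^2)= 576/3481 = 0.17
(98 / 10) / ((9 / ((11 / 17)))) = 539/765 = 0.70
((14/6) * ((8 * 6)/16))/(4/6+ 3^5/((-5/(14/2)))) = -105/5093 = -0.02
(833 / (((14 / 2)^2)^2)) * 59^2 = 59177/49 = 1207.69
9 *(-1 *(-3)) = 27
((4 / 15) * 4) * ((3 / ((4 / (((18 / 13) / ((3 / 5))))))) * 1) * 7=168/13 = 12.92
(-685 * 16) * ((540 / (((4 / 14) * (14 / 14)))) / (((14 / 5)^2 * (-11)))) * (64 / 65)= 236736000/1001 = 236499.50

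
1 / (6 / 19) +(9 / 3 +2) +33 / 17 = 1031/102 = 10.11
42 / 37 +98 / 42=385/111 = 3.47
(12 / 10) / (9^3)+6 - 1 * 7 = -1213/1215 = -1.00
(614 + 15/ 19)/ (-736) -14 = -207457/13984 = -14.84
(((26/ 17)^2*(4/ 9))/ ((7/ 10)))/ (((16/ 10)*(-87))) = -16900/1584009 = -0.01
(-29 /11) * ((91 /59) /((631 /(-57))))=150423/409519 = 0.37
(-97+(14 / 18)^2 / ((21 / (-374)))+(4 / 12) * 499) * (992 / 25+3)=2499.33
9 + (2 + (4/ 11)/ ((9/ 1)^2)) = 9805/891 = 11.00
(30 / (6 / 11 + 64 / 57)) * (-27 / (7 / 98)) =-3555090/523 = -6797.50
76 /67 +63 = 4297/67 = 64.13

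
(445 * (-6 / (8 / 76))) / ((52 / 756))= -4793985/13 = -368768.08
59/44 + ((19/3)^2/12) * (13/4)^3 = 8826239/76032 = 116.09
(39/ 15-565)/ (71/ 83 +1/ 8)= -1867168/3255 = -573.63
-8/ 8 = -1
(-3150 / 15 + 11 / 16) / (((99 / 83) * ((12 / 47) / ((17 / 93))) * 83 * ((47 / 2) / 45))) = -284665/98208 = -2.90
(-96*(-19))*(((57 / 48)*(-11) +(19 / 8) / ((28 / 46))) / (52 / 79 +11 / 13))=-40040676/3605 = -11106.98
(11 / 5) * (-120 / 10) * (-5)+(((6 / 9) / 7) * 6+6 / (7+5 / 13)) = 133.38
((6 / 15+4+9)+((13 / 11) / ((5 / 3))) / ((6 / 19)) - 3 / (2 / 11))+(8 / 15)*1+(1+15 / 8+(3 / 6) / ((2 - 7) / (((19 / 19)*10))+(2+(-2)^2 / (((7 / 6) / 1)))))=26871/10120 = 2.66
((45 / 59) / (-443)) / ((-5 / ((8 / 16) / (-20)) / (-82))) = 369/522740 = 0.00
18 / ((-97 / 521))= -9378/97 = -96.68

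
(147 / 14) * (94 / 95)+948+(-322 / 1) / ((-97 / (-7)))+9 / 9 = 936.15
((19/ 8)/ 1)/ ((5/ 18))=171/20 = 8.55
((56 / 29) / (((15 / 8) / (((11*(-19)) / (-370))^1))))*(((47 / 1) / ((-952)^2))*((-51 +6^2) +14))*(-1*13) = 127699/325601850 = 0.00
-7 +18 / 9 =-5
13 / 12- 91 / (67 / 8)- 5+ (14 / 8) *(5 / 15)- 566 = -116620/201 = -580.20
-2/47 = -0.04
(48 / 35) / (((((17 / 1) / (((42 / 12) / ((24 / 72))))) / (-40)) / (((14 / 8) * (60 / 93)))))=-20160/527 = -38.25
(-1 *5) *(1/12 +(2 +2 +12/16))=-145/6 = -24.17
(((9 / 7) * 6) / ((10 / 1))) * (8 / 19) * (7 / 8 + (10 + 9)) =6.46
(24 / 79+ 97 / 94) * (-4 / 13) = -1526/3713 = -0.41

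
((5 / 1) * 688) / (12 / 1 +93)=688/21 = 32.76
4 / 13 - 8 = -100/13 = -7.69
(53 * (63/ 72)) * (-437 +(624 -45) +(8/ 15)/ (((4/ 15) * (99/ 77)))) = 119833/18 = 6657.39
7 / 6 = 1.17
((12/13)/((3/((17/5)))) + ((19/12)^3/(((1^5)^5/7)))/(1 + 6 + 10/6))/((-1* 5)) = -318401/374400 = -0.85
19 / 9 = 2.11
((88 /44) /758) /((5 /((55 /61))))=11/23119 = 0.00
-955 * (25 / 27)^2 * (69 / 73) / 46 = -596875/35478 = -16.82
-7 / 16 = -0.44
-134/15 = -8.93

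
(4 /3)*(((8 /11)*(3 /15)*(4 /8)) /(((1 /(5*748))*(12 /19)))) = 5168/9 = 574.22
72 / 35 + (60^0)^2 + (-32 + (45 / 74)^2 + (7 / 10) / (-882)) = -28.57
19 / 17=1.12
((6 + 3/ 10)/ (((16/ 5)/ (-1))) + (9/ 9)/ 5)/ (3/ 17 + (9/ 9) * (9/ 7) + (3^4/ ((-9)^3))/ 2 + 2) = -303093/583760 = -0.52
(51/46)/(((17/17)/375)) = 19125/46 = 415.76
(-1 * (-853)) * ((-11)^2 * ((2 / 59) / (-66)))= -9383/177 = -53.01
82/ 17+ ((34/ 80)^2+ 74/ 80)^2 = 263119137/43520000 = 6.05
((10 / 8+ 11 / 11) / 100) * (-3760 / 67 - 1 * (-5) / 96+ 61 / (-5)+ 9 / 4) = -6369351/4288000 = -1.49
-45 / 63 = -0.71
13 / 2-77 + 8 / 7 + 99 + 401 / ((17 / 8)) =51967/238 = 218.35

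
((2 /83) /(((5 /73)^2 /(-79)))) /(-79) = 10658/2075 = 5.14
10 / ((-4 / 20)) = -50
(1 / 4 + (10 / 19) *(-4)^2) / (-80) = -659/6080 = -0.11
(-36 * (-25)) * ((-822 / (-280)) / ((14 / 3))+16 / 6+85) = 7787685/98 = 79466.17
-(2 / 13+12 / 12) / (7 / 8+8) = -120/923 = -0.13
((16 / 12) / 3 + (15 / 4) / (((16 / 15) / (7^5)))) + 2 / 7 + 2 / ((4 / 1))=238244185/4032 = 59088.34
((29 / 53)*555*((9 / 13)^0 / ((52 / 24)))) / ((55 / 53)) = 19314/143 = 135.06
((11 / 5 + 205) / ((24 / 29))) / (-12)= -20.86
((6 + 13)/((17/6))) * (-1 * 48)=-5472/17 = -321.88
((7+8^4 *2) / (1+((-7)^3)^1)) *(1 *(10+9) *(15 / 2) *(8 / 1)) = -27330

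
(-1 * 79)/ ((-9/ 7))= 553/9 = 61.44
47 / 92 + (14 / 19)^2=1.05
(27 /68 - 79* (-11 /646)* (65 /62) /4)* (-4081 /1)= -490115857/160208 = -3059.25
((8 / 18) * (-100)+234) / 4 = 853/18 = 47.39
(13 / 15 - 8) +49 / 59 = -5578/885 = -6.30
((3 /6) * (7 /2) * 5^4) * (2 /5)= 875/2 = 437.50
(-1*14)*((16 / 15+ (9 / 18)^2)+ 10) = -4753/30 = -158.43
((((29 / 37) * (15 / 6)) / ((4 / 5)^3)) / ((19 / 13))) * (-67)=-15786875/89984 = -175.44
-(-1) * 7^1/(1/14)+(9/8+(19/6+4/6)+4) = 2567/24 = 106.96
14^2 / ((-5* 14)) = -14/5 = -2.80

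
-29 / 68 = -0.43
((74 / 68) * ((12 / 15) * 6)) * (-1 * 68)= -1776/5 = -355.20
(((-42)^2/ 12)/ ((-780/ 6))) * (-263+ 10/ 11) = 423801/1430 = 296.36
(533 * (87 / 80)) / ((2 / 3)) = 139113/160 = 869.46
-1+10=9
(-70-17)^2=7569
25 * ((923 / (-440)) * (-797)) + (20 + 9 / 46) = 84638441/2024 = 41817.41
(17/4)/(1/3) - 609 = -2385/4 = -596.25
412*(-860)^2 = 304715200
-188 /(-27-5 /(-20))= 752/107 = 7.03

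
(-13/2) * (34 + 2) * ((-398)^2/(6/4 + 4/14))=-518931504/25 = -20757260.16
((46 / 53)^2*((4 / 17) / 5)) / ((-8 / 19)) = -0.08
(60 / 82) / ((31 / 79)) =2370/1271 = 1.86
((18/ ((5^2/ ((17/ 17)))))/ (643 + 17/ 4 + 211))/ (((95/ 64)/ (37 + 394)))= 1986048/8153375 = 0.24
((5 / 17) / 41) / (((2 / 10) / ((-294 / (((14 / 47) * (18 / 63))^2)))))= -8118075/5576 = -1455.90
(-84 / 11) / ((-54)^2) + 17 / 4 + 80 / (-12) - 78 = -859843/10692 = -80.42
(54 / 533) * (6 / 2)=162/533 = 0.30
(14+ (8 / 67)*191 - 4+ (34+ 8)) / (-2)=-2506/67 = -37.40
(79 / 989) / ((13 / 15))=1185/12857 = 0.09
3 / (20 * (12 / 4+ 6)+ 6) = 1/62 = 0.02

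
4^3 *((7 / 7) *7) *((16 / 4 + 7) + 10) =9408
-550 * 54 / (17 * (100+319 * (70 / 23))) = -22770/13957 = -1.63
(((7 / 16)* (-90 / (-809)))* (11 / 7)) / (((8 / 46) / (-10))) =-56925/12944 = -4.40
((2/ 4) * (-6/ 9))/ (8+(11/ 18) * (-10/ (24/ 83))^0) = -6/155 = -0.04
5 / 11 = 0.45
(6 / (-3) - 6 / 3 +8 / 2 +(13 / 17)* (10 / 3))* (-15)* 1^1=-650/17 = -38.24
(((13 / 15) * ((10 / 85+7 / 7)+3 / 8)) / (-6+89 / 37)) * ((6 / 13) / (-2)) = 1073/12920 = 0.08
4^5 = 1024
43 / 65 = 0.66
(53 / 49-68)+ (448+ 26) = 19947/49 = 407.08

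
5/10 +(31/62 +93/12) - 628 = -2477/4 = -619.25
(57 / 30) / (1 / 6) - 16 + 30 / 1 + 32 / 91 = 25.75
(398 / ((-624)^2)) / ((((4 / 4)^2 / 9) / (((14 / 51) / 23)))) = 1393/12687168 = 0.00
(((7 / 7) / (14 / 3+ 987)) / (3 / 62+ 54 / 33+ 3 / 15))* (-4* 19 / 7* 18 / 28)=-699732/187379185 = 0.00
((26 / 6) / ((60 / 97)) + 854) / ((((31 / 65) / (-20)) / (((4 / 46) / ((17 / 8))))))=-161180240/109089 = -1477.51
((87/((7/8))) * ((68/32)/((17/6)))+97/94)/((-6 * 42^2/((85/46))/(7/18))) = -4228495/823773888 = -0.01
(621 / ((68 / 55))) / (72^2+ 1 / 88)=751410/7755281 = 0.10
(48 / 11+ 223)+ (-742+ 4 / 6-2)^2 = 54724409/99 = 552771.81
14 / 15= 0.93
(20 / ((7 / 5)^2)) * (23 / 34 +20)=175750/833 = 210.98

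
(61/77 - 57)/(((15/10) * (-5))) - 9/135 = 8579/1155 = 7.43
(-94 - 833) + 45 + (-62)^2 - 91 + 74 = 2945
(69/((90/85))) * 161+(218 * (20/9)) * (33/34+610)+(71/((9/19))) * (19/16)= 250227325/816 = 306651.13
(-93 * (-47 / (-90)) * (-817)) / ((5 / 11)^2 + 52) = 144034649/189510 = 760.04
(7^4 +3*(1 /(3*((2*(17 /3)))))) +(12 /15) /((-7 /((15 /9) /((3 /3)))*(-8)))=857197/357 = 2401.11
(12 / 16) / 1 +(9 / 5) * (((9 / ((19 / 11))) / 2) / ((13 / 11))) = 23307/4940 = 4.72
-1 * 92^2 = -8464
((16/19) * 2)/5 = 32/95 = 0.34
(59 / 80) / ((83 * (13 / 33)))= 1947/86320 = 0.02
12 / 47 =0.26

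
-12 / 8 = -1.50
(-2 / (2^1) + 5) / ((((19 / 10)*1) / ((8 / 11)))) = 1.53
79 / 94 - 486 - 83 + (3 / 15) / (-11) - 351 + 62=-4431609/5170 = -857.18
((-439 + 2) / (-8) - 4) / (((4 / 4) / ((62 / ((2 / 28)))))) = 87885/2 = 43942.50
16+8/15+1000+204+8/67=1226756/1005 = 1220.65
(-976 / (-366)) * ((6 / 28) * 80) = 320/7 = 45.71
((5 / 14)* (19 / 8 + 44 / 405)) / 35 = 8047/317520 = 0.03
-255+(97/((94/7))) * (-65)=-68105/94 = -724.52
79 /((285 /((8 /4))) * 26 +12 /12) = 0.02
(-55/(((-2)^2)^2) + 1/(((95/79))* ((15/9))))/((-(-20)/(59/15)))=-1317647/2280000 = -0.58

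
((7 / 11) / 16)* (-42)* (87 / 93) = -4263/2728 = -1.56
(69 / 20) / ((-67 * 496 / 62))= -69/10720 = -0.01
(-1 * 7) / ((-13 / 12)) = 84/13 = 6.46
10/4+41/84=251/84 = 2.99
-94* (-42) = 3948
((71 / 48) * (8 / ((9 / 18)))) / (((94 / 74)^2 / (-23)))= -2235577/6627 = -337.34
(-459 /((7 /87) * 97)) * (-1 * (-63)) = -359397/97 = -3705.12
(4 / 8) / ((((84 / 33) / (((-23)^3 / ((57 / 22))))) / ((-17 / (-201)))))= -25027519/320796 = -78.02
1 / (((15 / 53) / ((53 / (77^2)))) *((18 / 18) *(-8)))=-2809/711480 = 0.00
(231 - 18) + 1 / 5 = 1066/5 = 213.20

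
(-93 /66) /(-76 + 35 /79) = 2449/131318 = 0.02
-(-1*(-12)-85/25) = -43/5 = -8.60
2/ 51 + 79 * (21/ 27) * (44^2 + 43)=18604585/153 = 121598.59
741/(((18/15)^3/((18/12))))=30875/48 = 643.23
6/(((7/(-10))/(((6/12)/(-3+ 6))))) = -10/7 = -1.43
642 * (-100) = -64200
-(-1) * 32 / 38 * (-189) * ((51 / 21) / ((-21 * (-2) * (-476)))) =0.02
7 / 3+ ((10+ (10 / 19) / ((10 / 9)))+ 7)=1129/57 = 19.81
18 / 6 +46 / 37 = 157/37 = 4.24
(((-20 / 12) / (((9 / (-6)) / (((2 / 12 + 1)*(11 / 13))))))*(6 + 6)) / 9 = 1540/1053 = 1.46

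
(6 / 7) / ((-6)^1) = -1/7 = -0.14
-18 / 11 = -1.64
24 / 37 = 0.65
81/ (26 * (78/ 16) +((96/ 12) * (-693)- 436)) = -324/23413 = -0.01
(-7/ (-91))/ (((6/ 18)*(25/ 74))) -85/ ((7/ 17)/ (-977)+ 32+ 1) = -1.89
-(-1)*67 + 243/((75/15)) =115.60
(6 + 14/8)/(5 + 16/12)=93/76 = 1.22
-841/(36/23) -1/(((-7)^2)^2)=-46442579/86436 = -537.31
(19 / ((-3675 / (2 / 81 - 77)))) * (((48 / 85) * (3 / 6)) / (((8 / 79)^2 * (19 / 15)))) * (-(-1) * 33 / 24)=85607797/7197120 = 11.89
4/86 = 2/43 = 0.05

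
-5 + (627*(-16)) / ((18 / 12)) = -6693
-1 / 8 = -0.12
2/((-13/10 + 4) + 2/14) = 140/199 = 0.70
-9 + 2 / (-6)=-28/3 = -9.33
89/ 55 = 1.62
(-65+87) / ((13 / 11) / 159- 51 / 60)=-769560/29473 = -26.11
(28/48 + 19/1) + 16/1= 427/12 = 35.58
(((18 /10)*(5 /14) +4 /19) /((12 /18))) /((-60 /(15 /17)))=-681/36176 = -0.02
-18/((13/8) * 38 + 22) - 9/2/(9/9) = -3159/670 = -4.71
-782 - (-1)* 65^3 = 273843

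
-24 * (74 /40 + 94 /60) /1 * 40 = -3280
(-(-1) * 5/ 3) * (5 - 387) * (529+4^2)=-1040950/3 = -346983.33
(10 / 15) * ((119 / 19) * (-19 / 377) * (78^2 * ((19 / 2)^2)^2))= -604819761/58 = -10427926.91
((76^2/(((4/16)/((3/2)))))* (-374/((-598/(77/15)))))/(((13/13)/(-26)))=-332674496/115 = -2892821.70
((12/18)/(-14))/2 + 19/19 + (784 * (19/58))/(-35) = -38743/6090 = -6.36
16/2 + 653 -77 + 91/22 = 588.14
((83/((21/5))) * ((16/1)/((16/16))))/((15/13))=17264/63 = 274.03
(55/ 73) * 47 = 2585/73 = 35.41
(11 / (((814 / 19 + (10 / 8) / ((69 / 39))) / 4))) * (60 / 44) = 1.38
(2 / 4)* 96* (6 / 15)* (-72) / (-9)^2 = -256/15 = -17.07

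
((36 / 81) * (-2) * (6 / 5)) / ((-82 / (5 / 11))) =8/1353 = 0.01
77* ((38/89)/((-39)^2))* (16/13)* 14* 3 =655424/586599 = 1.12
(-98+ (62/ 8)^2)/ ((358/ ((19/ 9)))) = -11533/51552 = -0.22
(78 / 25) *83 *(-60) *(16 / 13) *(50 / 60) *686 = -10932096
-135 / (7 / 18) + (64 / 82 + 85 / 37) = -3653627/10619 = -344.07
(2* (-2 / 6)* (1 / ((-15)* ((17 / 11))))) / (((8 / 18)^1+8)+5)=2/935 = 0.00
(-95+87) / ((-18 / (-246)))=-328/3 = -109.33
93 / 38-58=-2111/38 = -55.55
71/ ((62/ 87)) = 6177/62 = 99.63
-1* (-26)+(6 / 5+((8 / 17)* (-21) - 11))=537/85 = 6.32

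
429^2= 184041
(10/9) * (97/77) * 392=54320/99 = 548.69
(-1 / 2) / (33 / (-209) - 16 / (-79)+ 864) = -1501/2593862 = 0.00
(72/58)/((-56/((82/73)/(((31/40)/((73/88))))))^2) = 378225/660941204 = 0.00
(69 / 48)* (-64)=-92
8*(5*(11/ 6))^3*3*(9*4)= 665500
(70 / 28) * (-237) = -1185/2 = -592.50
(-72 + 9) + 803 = 740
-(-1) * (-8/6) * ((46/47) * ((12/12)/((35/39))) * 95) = -45448/329 = -138.14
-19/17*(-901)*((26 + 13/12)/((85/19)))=1243645/204 = 6096.30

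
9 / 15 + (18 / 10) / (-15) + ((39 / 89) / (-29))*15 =16347/64525 = 0.25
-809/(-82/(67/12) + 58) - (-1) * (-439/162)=-21.39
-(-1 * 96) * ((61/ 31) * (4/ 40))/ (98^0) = 2928/155 = 18.89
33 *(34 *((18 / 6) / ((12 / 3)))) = 1683/2 = 841.50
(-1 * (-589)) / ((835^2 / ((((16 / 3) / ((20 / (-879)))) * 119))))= -82146652/3486125 = -23.56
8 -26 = -18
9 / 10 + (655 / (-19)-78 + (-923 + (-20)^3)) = -1716569/190 = -9034.57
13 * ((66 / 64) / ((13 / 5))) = 165/32 = 5.16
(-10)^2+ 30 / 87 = 2910/29 = 100.34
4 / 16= 1/4 = 0.25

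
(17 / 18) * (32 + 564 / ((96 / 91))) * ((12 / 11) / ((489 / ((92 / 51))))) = 34753/16137 = 2.15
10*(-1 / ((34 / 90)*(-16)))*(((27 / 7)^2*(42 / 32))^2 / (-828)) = -119574225/156950528 = -0.76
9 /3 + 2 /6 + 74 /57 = 88/19 = 4.63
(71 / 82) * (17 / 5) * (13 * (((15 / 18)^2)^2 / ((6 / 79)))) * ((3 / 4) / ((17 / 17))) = 154948625/850176 = 182.25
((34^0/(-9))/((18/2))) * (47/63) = -47/5103 = -0.01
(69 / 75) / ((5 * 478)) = 23/59750 = 0.00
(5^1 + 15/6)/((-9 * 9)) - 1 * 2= -113/54 = -2.09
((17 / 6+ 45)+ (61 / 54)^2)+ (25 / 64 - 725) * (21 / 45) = -13485527/46656 = -289.04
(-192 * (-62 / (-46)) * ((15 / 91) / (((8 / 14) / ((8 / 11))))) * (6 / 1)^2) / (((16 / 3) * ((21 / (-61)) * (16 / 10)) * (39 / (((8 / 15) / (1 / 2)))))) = 5446080/299299 = 18.20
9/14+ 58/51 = 1271/714 = 1.78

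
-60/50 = -6/5 = -1.20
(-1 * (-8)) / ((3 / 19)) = 152/3 = 50.67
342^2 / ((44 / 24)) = 701784/11 = 63798.55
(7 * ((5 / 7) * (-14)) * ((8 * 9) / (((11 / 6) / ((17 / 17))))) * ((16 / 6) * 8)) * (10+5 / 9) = -6809600/11 = -619054.55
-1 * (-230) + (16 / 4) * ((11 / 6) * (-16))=338/3 = 112.67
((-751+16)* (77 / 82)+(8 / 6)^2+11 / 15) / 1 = -687.67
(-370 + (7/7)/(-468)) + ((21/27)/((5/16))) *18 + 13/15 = -324.34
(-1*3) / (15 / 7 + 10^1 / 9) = -189/205 = -0.92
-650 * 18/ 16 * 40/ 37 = -29250/37 = -790.54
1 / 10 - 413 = -4129/10 = -412.90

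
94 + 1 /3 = 283/3 = 94.33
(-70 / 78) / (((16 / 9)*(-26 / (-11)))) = -0.21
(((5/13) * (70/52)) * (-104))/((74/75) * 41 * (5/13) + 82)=-2625/4756 = -0.55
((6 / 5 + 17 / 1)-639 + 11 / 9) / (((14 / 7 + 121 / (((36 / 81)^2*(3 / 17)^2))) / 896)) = -399702016/14163885 = -28.22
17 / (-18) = -17/18 = -0.94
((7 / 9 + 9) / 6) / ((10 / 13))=286/135 = 2.12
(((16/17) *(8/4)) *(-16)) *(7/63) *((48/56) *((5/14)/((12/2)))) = -1280/7497 = -0.17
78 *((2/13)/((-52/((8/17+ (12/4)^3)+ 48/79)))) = -113127/17459 = -6.48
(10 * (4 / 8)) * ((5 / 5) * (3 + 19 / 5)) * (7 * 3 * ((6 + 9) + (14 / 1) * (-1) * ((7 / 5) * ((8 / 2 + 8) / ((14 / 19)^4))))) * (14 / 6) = -6521421/5 = -1304284.20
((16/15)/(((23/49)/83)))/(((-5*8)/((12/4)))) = -14.15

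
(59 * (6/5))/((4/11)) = 1947/10 = 194.70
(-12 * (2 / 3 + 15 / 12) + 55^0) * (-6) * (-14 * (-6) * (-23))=-255024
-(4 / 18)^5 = -32/59049 = 0.00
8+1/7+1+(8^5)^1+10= 229510/7 = 32787.14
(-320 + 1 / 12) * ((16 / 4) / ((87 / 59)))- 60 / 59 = -13379219/15399 = -868.84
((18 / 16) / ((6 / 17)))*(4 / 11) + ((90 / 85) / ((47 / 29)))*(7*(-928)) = -149159379/35156 = -4242.79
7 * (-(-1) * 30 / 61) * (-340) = -71400/61 = -1170.49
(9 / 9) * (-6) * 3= -18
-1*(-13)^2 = -169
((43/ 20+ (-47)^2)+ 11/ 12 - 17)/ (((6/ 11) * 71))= 56.68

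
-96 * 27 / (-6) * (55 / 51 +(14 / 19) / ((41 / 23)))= 8534448/13243 = 644.45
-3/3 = -1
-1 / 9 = -0.11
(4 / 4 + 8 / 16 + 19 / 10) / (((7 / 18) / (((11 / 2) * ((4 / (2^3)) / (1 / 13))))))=21879/70 = 312.56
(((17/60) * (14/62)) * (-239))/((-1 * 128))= 28441/238080 = 0.12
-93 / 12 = -7.75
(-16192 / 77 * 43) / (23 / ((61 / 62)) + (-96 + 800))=-1930528/155295 = -12.43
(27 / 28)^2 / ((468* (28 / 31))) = 2511/1141504 = 0.00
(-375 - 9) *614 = -235776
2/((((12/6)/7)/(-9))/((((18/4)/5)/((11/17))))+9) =19278/86531 = 0.22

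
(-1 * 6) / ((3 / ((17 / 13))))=-34/13 = -2.62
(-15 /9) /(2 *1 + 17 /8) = -40/99 = -0.40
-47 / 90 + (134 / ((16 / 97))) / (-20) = -59243/1440 = -41.14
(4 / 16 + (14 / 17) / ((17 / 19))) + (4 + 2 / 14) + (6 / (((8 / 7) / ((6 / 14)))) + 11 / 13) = 442319/52598 = 8.41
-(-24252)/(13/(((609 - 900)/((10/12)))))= -42343992/65 = -651446.03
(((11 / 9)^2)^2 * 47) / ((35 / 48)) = 11010032/76545 = 143.84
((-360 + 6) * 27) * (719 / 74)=-3436101/37 = -92867.59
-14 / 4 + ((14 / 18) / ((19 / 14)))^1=-1001/342 = -2.93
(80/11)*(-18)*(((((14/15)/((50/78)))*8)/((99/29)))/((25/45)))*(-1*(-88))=-97284096/1375 = -70752.07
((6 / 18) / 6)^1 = 1/18 = 0.06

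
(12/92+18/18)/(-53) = -26/1219 = -0.02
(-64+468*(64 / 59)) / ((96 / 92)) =75256/177 = 425.18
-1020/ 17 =-60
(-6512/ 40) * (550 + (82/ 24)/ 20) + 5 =-53737687/600 = -89562.81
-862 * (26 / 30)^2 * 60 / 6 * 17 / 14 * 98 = -34671364/45 = -770474.76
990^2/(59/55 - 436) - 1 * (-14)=-53570606/23921 = -2239.48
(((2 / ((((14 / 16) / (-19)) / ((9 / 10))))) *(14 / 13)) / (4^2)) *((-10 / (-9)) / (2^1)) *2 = -38/13 = -2.92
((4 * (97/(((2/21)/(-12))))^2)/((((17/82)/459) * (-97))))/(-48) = 284124834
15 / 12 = 5/4 = 1.25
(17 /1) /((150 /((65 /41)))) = 221/1230 = 0.18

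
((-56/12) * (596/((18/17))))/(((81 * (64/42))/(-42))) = 868819/972 = 893.85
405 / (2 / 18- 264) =-729/475 = -1.53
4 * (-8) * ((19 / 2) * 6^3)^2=-134742528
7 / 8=0.88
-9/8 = -1.12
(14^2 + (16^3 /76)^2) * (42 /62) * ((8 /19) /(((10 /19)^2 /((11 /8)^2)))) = 711055653/117800 = 6036.13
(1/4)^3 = 0.02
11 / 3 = 3.67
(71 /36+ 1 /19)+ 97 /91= 192383/62244 = 3.09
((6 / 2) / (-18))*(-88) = 44/3 = 14.67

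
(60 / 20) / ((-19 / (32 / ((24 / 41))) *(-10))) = 82/95 = 0.86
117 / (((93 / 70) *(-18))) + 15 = 940/93 = 10.11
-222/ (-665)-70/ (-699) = 201728/464835 = 0.43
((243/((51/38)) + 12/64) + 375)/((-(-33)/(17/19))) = 50433/3344 = 15.08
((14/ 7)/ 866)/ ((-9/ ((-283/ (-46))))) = -283/179262 = 0.00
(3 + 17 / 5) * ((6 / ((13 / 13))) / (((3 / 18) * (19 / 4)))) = 4608/95 = 48.51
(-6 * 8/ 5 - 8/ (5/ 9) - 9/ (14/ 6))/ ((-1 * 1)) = 195/7 = 27.86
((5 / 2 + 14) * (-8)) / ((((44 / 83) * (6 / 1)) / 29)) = -1203.50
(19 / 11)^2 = 361/121 = 2.98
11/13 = 0.85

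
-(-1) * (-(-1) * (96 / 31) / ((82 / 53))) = 2544/1271 = 2.00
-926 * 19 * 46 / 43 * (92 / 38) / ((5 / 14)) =-27431824/215 = -127589.88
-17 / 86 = -0.20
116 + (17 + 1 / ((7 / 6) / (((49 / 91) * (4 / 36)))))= 5189/39 = 133.05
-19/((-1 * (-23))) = -19/23 = -0.83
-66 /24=-2.75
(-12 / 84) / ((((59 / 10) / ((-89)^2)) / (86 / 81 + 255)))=-234699230/4779 = -49110.53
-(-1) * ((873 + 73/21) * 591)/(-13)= -3625982/91 = -39845.96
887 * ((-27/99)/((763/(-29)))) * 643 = 49619667/8393 = 5912.03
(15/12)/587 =5/2348 = 0.00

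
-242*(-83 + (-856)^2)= -177302026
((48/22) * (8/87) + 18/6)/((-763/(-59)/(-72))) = -4337208/243397 = -17.82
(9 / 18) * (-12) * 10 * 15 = -900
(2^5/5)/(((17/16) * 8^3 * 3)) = 1/255 = 0.00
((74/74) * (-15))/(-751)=15/751 = 0.02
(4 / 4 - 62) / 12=-61/12 = -5.08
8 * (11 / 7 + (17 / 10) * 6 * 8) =23288/35 = 665.37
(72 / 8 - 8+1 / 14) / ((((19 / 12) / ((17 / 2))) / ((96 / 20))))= 3672/133 = 27.61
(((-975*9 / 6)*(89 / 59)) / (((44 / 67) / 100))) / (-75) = 5813925/1298 = 4479.14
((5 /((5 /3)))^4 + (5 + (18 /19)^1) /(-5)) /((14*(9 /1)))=3791/5985 = 0.63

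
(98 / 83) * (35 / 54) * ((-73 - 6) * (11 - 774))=103375055/2241 = 46128.98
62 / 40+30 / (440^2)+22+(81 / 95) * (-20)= 2390049/367840 = 6.50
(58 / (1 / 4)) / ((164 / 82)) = 116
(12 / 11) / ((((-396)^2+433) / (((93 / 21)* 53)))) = 19716/12108173 = 0.00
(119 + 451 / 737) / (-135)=-8014/9045 = -0.89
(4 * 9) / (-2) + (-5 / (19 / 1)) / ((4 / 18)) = -729/38 = -19.18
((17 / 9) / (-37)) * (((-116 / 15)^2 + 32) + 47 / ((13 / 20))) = -8160476/974025 = -8.38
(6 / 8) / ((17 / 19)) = 57/68 = 0.84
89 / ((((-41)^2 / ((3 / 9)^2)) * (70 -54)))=89/242064 = 0.00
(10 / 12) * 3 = 5/2 = 2.50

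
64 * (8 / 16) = 32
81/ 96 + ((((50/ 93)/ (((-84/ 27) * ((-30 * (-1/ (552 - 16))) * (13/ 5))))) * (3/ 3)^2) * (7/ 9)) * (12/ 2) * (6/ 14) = -138233/90272 = -1.53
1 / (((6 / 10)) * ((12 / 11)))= 1.53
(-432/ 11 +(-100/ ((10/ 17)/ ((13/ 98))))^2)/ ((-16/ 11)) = -12394043/38416 = -322.63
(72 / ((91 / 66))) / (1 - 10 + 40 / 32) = -19008/2821 = -6.74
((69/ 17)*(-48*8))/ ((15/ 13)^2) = -497536/425 = -1170.67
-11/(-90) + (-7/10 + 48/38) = 586/855 = 0.69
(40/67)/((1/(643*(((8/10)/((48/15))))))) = 6430/67 = 95.97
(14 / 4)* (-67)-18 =-505/2 = -252.50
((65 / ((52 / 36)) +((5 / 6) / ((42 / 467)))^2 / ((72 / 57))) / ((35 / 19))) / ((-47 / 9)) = -654271061/55714176 = -11.74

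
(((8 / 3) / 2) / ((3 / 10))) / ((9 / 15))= 200/27 = 7.41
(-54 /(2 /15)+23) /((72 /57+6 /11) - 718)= 39919/74842 = 0.53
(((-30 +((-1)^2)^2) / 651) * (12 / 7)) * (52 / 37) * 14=-12064/8029 = -1.50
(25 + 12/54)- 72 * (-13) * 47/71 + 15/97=39977950/61983 = 644.98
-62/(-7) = 62/7 = 8.86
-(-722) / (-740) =-361/370 = -0.98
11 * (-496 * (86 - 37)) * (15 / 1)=-4010160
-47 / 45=-1.04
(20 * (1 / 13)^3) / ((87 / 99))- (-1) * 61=3887153/63713 = 61.01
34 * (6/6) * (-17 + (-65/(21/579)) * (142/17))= -3566826/7 = -509546.57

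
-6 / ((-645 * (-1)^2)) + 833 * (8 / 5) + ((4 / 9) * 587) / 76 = 49126939/36765 = 1336.24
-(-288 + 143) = 145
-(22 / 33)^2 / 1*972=-432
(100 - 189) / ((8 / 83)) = -7387/8 = -923.38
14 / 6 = 7/3 = 2.33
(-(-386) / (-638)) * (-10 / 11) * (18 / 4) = 8685/3509 = 2.48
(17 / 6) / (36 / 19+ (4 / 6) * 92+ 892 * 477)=323/48512384 = 0.00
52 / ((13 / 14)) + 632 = 688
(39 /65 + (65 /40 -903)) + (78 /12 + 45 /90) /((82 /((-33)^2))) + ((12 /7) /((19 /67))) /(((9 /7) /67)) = -46066387/93480 = -492.79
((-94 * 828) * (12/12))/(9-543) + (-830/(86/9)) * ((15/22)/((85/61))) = 147783759/1431298 = 103.25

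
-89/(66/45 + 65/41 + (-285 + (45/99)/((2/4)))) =602085/1901228 = 0.32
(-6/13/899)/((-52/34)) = 51/151931 = 0.00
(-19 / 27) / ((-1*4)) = 19/108 = 0.18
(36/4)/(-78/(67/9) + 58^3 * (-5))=-603/65363222 = 0.00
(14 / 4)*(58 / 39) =203/39 = 5.21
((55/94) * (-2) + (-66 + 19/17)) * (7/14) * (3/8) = -19791/1598 = -12.38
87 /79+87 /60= 4031/1580 = 2.55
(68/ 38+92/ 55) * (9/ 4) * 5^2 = 81405/418 = 194.75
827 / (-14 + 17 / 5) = -78.02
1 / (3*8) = 1/24 = 0.04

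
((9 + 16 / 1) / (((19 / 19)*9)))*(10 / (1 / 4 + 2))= 1000/81 = 12.35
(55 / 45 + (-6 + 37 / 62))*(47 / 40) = -109651/22320 = -4.91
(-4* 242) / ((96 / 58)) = -3509/6 = -584.83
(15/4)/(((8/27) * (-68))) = -405/2176 = -0.19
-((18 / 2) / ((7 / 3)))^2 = -729/49 = -14.88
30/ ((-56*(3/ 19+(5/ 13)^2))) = -48165/27496 = -1.75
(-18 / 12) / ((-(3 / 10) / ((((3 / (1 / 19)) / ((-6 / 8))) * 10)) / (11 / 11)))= -3800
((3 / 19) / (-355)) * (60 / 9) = -4/1349 = 0.00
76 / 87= 0.87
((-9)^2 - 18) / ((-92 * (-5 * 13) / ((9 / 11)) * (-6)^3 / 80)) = -21/6578 = 0.00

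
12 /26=6/13 = 0.46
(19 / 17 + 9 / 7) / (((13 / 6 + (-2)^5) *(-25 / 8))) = 13728/532525 = 0.03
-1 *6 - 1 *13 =-19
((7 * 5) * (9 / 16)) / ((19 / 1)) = 1.04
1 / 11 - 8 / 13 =-75/143 = -0.52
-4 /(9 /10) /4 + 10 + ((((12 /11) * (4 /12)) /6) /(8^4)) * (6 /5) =8.89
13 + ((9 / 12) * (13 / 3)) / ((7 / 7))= 65/4 = 16.25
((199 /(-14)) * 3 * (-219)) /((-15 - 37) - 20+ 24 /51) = -2222631/17024 = -130.56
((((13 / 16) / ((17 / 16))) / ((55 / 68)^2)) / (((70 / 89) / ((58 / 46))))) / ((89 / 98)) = 717808/347875 = 2.06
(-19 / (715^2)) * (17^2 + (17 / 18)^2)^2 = -39672475/12702096 = -3.12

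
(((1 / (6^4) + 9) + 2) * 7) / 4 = 99799/5184 = 19.25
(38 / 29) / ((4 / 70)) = 665/29 = 22.93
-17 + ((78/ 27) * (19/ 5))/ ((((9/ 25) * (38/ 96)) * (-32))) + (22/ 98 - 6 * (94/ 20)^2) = -10036471/66150 = -151.72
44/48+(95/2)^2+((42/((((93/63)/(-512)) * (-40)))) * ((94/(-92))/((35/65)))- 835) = 15638833/21390 = 731.13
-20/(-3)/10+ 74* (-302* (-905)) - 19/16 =970797095/48 = 20224939.48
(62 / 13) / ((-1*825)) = -62/10725 = -0.01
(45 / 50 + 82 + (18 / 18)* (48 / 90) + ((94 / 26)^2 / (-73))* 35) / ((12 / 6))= 28560061/740220 = 38.58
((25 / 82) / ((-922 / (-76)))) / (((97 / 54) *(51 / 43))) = 367650/31167749 = 0.01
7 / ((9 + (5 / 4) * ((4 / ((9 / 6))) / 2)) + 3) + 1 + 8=390/41 = 9.51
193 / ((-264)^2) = 193/69696 = 0.00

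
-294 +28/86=-293.67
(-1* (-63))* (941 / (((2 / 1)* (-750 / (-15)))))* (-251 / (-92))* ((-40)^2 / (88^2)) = 334.17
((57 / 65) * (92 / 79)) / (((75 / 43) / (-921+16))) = -13604684/25675 = -529.88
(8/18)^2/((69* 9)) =16/50301 = 0.00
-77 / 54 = -1.43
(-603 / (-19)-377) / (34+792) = -3280/7847 = -0.42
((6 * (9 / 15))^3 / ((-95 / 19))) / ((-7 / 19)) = 110808/4375 = 25.33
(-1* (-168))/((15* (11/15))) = 168/11 = 15.27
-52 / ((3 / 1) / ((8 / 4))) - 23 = -173/3 = -57.67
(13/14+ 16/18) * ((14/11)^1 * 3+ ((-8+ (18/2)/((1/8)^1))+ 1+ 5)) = 13282/99 = 134.16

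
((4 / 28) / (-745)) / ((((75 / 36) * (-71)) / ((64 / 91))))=768/842352875 = 0.00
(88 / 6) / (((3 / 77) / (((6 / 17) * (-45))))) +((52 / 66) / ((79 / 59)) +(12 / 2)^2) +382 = -246424060/44319 = -5560.24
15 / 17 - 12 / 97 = 1251/1649 = 0.76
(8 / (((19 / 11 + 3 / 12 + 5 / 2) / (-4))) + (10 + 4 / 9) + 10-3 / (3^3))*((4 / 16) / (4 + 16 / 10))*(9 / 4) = 116895/88256 = 1.32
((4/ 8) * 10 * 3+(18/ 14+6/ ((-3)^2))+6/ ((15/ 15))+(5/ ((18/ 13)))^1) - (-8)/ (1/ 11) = 14435/126 = 114.56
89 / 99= 0.90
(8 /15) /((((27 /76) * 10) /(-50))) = -608/81 = -7.51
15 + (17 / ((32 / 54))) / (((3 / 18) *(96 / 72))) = 4611/32 = 144.09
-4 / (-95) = 4/95 = 0.04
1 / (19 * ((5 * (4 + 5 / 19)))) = 1/405 = 0.00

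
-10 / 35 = -2/7 = -0.29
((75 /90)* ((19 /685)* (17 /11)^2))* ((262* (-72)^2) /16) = 77686668/16577 = 4686.41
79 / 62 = 1.27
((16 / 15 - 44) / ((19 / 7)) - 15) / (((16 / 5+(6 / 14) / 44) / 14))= -37872296/281751 = -134.42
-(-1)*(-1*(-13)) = 13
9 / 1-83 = -74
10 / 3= 3.33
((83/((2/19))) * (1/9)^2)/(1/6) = 1577/27 = 58.41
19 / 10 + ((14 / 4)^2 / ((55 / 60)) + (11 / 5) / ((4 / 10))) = 20.76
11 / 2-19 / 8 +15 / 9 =115/24 = 4.79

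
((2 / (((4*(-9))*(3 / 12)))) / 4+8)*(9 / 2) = 143/4 = 35.75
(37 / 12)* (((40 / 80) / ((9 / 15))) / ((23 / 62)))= 5735/828 = 6.93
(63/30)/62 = 21/620 = 0.03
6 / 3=2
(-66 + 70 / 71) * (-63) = 290808/71 = 4095.89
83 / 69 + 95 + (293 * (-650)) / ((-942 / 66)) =145593716/10833 = 13439.83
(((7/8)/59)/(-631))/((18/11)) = -77/5360976 = 0.00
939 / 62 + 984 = 61947/62 = 999.15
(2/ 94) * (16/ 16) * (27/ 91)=27/4277 = 0.01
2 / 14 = 1/7 = 0.14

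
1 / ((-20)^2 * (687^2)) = 1/188787600 = 0.00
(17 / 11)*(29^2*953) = 13625041/11 = 1238640.09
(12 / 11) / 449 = 12/4939 = 0.00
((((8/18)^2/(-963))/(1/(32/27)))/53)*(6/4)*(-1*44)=11264/37207431 = 0.00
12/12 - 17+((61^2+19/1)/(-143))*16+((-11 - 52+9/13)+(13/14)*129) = -376.98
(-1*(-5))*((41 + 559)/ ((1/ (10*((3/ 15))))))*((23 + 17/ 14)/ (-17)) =-8546.22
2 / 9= 0.22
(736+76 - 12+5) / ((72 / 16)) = 1610/9 = 178.89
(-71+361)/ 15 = 58/3 = 19.33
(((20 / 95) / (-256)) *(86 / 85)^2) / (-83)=1849/182301200 = 0.00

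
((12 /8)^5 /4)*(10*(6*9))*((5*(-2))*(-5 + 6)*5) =-820125/16 = -51257.81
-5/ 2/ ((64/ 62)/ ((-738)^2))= -21104955/16 = -1319059.69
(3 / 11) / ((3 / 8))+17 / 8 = 2.85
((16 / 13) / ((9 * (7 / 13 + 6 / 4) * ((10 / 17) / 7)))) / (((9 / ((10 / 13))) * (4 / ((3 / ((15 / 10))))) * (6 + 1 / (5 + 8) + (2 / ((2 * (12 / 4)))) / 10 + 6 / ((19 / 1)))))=21280/4008231 = 0.01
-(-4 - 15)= 19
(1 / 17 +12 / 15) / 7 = 0.12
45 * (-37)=-1665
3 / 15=1/5 = 0.20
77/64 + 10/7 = 1179/448 = 2.63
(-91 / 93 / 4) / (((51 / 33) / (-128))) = 32032/1581 = 20.26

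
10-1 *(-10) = 20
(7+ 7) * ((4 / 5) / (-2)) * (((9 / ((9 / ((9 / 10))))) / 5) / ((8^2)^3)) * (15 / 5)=-189/16384000 = 0.00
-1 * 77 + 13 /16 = -1219/16 = -76.19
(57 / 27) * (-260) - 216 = -6884/9 = -764.89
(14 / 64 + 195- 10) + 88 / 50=149583/800 = 186.98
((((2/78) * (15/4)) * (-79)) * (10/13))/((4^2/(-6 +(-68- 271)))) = 681375/5408 = 125.99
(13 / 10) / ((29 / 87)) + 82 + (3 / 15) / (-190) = 40802/475 = 85.90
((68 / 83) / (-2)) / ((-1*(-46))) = -17/1909 = -0.01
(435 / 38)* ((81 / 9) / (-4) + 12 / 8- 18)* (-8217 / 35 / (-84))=-17871975/29792 = -599.89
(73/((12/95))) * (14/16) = 48545/96 = 505.68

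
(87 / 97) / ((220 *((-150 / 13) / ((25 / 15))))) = -377/640200 = 0.00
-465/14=-33.21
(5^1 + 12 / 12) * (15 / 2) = 45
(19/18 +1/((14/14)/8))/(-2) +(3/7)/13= -14725/3276 = -4.49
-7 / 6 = -1.17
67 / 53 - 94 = -4915/53 = -92.74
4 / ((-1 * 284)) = -1/71 = -0.01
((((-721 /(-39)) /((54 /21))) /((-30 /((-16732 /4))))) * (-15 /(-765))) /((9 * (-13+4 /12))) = -21111601/122442840 = -0.17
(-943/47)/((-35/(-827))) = -474.08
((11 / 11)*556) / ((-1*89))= -556/89 = -6.25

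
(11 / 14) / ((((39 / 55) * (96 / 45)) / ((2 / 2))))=3025/5824 = 0.52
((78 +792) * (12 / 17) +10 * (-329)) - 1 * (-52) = -44606/17 = -2623.88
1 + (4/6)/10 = 1.07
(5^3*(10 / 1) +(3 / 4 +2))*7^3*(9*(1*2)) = 7734478.50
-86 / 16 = -43/8 = -5.38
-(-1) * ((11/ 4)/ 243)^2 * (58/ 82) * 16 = 3509/2421009 = 0.00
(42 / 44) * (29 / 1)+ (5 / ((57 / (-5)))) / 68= 1179967/42636 = 27.68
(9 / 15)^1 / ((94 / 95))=0.61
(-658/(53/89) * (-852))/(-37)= -49894824/1961 = -25443.56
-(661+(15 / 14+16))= -9493/14 = -678.07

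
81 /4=20.25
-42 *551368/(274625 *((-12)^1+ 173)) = -3308208/6316375 = -0.52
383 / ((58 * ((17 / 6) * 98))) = 1149/48314 = 0.02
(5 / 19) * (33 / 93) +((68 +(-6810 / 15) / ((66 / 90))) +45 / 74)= -263882007/479446 = -550.39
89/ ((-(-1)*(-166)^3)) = -89/4574296 = 0.00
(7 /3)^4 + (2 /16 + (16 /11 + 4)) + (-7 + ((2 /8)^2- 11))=246401/14256 = 17.28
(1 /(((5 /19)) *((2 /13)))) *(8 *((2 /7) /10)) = 988/175 = 5.65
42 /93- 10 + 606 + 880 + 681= 66881/31 = 2157.45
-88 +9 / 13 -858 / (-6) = 724/13 = 55.69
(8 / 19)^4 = 0.03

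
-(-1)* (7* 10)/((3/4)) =280/3 = 93.33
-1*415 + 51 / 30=-4133/10 = -413.30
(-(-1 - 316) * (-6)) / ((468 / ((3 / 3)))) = -317/78 = -4.06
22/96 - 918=-44053/48 = -917.77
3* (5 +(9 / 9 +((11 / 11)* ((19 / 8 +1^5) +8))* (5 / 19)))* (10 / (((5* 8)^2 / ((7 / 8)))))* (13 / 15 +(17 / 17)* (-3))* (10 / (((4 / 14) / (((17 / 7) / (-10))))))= 162673/60800 = 2.68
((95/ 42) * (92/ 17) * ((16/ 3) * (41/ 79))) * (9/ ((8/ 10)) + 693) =224320840/9401 = 23861.38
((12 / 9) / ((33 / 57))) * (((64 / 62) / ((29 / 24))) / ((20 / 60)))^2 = 134479872/8890211 = 15.13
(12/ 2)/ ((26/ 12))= 2.77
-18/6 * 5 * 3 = -45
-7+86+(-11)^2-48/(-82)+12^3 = 79072/41 = 1928.59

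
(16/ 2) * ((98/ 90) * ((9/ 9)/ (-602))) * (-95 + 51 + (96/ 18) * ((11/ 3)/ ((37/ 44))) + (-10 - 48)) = 734216/644355 = 1.14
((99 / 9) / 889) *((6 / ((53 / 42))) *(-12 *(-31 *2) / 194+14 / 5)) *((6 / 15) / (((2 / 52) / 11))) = 728915616/16322675 = 44.66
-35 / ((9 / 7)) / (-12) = 245/108 = 2.27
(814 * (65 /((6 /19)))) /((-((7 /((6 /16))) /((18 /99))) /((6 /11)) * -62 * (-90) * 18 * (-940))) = 9139/969312960 = 0.00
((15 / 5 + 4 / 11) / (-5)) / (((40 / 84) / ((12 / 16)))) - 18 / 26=-50103/28600 = -1.75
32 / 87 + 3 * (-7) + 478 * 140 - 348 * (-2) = 5880797/87 = 67595.37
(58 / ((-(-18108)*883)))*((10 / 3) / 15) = 29/35976069 = 0.00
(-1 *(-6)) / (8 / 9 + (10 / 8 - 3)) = -216/31 = -6.97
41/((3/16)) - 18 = 602/3 = 200.67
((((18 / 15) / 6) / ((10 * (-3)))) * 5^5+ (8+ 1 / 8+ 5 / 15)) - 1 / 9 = -899/72 = -12.49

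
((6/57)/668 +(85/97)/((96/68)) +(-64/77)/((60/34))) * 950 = 710340755/4989292 = 142.37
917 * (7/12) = 6419/12 = 534.92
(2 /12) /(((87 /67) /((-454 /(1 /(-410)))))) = 6235690/261 = 23891.53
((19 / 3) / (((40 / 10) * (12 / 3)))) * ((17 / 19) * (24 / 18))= 17/36 = 0.47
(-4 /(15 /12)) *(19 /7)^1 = -304/35 = -8.69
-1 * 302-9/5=-1519/5 = -303.80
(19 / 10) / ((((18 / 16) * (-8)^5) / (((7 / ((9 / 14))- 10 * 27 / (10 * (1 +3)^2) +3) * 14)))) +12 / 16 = 19672879/26542080 = 0.74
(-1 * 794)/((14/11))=-4367/7 = -623.86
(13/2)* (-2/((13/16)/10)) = -160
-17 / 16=-1.06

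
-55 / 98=-0.56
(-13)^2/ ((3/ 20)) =1126.67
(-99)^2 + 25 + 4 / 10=49132/5 = 9826.40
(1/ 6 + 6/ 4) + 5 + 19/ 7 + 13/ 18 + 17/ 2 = 1172/63 = 18.60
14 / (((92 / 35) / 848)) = 103880/23 = 4516.52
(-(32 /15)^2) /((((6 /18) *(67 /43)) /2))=-88064/5025 = -17.53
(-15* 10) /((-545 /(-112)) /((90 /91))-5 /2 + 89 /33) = -475200/16211 = -29.31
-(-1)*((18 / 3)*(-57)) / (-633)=114/211 = 0.54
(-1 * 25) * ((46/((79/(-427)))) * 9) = 4419450/79 = 55942.41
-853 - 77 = -930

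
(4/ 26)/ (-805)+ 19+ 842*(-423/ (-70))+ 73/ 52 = 42768273/8372 = 5108.49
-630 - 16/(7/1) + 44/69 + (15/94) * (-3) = -28699819/45402 = -632.13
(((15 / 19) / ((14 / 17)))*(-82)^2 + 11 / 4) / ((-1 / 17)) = -58321951/532 = -109627.73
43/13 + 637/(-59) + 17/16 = -78865/12272 = -6.43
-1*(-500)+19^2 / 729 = 364861/729 = 500.50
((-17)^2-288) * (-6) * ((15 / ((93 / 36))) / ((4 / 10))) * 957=-83351.61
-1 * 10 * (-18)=180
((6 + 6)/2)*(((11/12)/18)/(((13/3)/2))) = 11/78 = 0.14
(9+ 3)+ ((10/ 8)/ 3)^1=149/12 = 12.42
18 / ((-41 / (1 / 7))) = -18/287 = -0.06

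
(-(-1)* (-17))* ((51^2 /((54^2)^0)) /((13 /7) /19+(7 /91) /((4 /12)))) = -76451193/568 = -134597.17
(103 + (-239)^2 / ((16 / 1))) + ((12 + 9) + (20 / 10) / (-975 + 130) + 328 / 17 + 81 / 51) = 853842381/229840 = 3714.94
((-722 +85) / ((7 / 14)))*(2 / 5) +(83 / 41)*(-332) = -242248/205 = -1181.70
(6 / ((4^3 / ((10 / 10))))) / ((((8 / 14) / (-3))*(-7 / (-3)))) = -27/128 = -0.21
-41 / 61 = -0.67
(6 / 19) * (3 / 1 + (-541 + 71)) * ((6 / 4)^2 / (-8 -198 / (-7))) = -88263/5396 = -16.36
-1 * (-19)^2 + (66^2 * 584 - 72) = 2543471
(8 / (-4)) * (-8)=16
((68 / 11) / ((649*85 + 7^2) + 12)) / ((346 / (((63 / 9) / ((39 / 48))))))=1904/683118007 = 0.00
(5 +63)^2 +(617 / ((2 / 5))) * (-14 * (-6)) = 134194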